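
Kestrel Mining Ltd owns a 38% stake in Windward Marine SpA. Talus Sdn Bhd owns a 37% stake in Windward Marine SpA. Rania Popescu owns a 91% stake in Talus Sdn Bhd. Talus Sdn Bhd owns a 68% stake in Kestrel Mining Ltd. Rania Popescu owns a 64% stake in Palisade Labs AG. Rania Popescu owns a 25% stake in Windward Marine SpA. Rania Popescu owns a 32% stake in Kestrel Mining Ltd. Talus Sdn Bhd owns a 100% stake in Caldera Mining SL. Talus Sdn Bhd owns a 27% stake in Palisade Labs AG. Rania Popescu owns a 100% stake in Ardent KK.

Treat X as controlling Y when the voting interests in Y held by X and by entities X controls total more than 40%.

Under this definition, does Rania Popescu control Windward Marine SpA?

Yes

Rania holds 91% of Talus, so Rania controls Talus.
Rania and Talus together hold 32% + 68% = 100% of Kestrel, so Rania controls Kestrel.
Rania and Kestrel and Talus together hold 25% + 38% + 37% = 100% of Windward, so Rania controls Windward.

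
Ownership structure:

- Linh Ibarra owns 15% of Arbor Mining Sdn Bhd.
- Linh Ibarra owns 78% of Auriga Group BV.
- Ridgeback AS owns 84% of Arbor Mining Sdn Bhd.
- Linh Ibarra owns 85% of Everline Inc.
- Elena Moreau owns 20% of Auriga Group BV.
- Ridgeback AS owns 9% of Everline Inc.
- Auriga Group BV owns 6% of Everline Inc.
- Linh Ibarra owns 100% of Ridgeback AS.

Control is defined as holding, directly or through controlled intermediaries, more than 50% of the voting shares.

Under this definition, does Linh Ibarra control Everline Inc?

Linh holds 100% of Ridgeback, so Linh controls Ridgeback.
Linh holds 78% of Auriga, so Linh controls Auriga.
Linh and Auriga and Ridgeback together hold 85% + 6% + 9% = 100% of Everline, so Linh controls Everline.

Yes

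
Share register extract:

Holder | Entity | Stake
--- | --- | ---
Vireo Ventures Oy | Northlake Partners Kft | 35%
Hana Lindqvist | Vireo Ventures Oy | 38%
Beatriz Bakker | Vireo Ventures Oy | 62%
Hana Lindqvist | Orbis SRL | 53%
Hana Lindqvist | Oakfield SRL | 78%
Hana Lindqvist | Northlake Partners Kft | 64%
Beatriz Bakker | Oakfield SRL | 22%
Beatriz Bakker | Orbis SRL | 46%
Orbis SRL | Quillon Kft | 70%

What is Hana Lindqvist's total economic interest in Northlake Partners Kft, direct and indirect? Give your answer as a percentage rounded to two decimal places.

77.30%

Hana reaches Northlake along 2 paths.
Direct stake: 64% = 64%.
Via Vireo: 38% × 35% = 13.3%.
Total: 64% + 13.3% = 77.3%.
Rounded: 77.30%.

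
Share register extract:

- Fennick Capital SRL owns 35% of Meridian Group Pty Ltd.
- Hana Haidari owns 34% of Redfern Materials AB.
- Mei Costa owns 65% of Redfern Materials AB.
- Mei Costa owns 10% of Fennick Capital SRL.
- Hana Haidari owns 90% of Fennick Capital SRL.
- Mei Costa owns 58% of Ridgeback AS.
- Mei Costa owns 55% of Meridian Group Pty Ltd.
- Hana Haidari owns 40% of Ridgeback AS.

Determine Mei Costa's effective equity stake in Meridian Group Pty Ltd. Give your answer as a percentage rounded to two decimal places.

58.50%

Mei reaches Meridian along 2 paths.
Via Fennick: 10% × 35% = 3.5%.
Direct stake: 55% = 55%.
Total: 3.5% + 55% = 58.5%.
Rounded: 58.50%.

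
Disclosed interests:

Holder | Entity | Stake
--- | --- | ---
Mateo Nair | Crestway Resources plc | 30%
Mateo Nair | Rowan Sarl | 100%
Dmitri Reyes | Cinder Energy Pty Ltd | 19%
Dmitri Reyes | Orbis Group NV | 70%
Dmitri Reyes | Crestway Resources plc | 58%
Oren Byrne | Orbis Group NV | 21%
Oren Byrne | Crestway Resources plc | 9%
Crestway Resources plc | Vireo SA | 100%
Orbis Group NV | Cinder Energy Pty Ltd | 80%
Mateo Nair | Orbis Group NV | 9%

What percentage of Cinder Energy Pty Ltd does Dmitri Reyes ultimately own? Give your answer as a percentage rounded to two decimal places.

Dmitri reaches Cinder along 2 paths.
Via Orbis: 70% × 80% = 56%.
Direct stake: 19% = 19%.
Total: 56% + 19% = 75%.
Rounded: 75.00%.

75.00%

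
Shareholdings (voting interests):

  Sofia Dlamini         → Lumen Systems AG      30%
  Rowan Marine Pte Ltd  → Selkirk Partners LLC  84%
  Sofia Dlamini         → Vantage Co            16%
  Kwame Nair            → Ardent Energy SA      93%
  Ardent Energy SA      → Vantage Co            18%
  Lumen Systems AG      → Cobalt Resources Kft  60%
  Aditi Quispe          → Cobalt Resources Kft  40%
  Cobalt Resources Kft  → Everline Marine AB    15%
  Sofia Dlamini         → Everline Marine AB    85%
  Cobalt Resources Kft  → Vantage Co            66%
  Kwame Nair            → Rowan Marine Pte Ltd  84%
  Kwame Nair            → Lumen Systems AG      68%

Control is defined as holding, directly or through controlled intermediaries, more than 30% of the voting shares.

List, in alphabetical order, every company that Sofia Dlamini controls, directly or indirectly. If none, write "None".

Sofia holds 85% of Everline, so Sofia controls Everline.
No other company's threshold is met.

Everline Marine AB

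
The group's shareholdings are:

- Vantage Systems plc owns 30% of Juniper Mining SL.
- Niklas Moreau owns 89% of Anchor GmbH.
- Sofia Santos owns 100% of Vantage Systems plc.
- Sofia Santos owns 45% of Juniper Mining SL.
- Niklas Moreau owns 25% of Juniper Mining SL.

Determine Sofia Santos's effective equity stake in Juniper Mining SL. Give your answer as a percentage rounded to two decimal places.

75.00%

Sofia reaches Juniper along 2 paths.
Direct stake: 45% = 45%.
Via Vantage: 100% × 30% = 30%.
Total: 45% + 30% = 75%.
Rounded: 75.00%.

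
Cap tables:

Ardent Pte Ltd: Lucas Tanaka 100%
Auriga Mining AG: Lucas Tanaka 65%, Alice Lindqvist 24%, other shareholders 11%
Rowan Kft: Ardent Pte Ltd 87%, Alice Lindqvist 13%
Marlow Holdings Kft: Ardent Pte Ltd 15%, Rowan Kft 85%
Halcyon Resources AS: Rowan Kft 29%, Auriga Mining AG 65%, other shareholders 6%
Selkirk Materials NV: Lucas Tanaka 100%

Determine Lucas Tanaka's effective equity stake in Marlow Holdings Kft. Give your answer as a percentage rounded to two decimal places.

Lucas reaches Marlow along 2 paths.
Via Ardent: 100% × 15% = 15%.
Via Ardent → Rowan: 100% × 87% × 85% = 73.95%.
Total: 15% + 73.95% = 88.95%.

88.95%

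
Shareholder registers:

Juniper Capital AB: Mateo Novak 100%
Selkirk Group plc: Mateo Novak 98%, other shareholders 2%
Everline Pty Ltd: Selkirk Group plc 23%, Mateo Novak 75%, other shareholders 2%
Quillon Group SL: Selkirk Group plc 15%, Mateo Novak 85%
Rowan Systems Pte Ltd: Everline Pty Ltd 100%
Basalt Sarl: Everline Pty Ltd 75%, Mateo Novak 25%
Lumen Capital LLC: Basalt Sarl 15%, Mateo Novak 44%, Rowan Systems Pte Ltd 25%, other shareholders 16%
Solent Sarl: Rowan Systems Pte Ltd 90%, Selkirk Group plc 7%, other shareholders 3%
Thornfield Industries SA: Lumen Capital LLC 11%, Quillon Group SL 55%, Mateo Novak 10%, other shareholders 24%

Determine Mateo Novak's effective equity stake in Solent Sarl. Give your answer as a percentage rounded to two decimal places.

94.65%

Mateo reaches Solent along 3 paths.
Via Selkirk → Everline → Rowan: 98% × 23% × 100% × 90% = 20.286%.
Via Everline → Rowan: 75% × 100% × 90% = 67.5%.
Via Selkirk: 98% × 7% = 6.86%.
Total: 20.286% + 67.5% + 6.86% = 94.646%.
Rounded: 94.65%.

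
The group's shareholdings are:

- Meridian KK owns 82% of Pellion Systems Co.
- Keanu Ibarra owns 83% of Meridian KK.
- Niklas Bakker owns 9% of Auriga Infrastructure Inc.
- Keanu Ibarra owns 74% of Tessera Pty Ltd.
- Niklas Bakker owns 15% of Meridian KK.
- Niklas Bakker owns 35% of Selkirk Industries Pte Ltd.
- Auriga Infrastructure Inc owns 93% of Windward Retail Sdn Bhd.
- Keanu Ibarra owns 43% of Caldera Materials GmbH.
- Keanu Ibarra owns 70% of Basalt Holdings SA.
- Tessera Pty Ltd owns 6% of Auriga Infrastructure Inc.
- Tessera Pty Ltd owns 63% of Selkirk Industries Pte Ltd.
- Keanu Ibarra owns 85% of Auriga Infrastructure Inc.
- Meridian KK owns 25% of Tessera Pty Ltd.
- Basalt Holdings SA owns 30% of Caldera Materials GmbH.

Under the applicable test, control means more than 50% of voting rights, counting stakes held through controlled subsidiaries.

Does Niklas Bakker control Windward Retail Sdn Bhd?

Niklas's largest direct stake is 35% in Selkirk, which does not meet the threshold, so Niklas controls no company.
Neither Niklas nor any entity Niklas controls holds any voting interest in Windward.
So Niklas does not control Windward.

No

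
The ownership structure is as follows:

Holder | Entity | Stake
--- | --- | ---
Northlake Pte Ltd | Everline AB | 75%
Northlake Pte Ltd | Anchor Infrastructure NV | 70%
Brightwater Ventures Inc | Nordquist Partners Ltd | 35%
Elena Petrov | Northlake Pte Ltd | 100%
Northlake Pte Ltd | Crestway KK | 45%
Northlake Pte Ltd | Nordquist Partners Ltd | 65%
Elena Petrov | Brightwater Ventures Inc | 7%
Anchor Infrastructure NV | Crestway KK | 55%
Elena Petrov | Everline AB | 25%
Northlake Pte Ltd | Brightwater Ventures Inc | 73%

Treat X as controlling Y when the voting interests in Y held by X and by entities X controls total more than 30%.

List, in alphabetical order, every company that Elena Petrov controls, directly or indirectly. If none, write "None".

Elena holds 100% of Northlake, so Elena controls Northlake.
Northlake and Elena together hold 73% + 7% = 80% of Brightwater, so Elena controls Brightwater.
Northlake and Elena together hold 75% + 25% = 100% of Everline, so Elena controls Everline.
Northlake and Brightwater together hold 65% + 35% = 100% of Nordquist, so Elena controls Nordquist.
Northlake holds 70% of Anchor, so Elena controls Anchor.
Anchor and Northlake together hold 55% + 45% = 100% of Crestway, so Elena controls Crestway.

Anchor Infrastructure NV, Brightwater Ventures Inc, Crestway KK, Everline AB, Nordquist Partners Ltd, Northlake Pte Ltd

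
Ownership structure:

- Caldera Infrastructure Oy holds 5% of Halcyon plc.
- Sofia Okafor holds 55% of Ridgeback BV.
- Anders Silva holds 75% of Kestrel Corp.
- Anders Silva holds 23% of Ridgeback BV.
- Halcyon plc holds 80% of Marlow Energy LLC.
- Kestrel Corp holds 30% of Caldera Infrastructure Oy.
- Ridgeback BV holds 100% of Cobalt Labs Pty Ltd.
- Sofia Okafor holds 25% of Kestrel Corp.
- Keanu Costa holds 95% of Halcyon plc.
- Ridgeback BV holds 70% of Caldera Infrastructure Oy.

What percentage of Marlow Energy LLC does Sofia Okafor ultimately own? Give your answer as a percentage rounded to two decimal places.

Sofia reaches Marlow along 2 paths.
Via Ridgeback → Caldera → Halcyon: 55% × 70% × 5% × 80% = 1.54%.
Via Kestrel → Caldera → Halcyon: 25% × 30% × 5% × 80% = 0.3%.
Total: 1.54% + 0.3% = 1.84%.

1.84%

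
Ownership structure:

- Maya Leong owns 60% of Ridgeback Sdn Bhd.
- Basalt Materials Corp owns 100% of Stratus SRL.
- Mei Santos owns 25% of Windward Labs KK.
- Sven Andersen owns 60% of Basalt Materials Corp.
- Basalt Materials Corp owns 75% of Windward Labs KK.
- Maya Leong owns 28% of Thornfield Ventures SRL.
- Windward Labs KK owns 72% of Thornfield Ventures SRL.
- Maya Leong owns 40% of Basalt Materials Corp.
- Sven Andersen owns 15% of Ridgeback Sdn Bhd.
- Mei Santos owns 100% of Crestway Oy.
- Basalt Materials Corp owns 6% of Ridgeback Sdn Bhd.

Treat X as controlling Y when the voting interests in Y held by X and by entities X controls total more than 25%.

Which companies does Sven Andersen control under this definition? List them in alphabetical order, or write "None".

Basalt Materials Corp, Stratus SRL, Thornfield Ventures SRL, Windward Labs KK

Sven holds 60% of Basalt, so Sven controls Basalt.
Basalt holds 75% of Windward, so Sven controls Windward.
Windward holds 72% of Thornfield, so Sven controls Thornfield.
Basalt holds 100% of Stratus, so Sven controls Stratus.
No other company's threshold is met.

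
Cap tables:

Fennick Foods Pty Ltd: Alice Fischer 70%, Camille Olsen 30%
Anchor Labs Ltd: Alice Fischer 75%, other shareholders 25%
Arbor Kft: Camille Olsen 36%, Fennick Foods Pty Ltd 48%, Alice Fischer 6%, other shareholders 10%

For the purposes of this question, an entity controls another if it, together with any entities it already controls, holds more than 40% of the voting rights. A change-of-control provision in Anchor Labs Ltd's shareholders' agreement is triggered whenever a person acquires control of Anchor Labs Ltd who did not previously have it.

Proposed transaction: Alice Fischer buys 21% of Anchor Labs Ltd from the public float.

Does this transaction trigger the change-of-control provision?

The purchase changes only Alice's holdings, so Alice is the only person who could newly come to control Anchor.
Alice holds 75% of Anchor, so Alice controls Anchor.
So Alice already controls Anchor before the transaction.
After the purchase, Alice's direct stake in Anchor rises to 75% + 21% = 96%.
Alice controlled Anchor already, so this is not a new person acquiring control; every other person's position is unchanged or reduced.
No new person acquires control, so the clause is not triggered.

No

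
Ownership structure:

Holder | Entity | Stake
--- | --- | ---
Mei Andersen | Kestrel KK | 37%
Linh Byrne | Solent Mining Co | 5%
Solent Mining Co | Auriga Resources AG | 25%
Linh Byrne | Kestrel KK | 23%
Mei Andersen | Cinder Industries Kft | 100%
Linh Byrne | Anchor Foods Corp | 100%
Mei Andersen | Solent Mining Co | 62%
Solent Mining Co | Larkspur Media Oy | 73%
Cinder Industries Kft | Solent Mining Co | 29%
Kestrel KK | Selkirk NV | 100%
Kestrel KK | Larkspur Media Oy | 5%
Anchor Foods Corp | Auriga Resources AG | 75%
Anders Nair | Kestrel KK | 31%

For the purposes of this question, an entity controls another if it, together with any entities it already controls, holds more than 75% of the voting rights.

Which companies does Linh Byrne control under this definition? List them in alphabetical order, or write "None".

Linh holds 100% of Anchor, so Linh controls Anchor.
No other company's threshold is met.

Anchor Foods Corp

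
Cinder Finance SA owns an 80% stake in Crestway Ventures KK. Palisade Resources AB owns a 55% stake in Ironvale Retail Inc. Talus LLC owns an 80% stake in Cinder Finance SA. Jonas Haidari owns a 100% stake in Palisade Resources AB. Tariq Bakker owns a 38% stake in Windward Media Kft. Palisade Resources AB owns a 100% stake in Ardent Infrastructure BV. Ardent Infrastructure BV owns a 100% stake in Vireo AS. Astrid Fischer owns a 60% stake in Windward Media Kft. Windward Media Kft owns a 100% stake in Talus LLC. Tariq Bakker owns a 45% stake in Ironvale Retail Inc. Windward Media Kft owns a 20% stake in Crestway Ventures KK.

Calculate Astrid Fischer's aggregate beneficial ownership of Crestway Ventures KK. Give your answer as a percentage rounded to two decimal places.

50.40%

Astrid reaches Crestway along 2 paths.
Via Windward → Talus → Cinder: 60% × 100% × 80% × 80% = 38.4%.
Via Windward: 60% × 20% = 12%.
Total: 38.4% + 12% = 50.4%.
Rounded: 50.40%.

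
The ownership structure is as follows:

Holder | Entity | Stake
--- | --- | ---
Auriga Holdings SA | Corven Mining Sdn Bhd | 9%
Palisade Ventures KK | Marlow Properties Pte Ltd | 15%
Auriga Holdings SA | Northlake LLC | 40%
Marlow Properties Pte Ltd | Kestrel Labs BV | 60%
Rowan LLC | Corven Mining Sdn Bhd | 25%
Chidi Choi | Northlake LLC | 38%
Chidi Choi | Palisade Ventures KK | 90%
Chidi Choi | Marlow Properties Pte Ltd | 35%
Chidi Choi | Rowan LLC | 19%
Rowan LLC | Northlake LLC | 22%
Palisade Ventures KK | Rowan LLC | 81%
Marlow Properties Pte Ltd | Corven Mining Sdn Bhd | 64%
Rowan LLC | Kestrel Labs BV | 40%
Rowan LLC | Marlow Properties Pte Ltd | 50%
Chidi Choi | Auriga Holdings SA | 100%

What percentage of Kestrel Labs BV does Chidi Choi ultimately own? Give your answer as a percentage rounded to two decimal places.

Chidi reaches Kestrel along 6 paths.
Via Palisade → Rowan: 90% × 81% × 40% = 29.16%.
Via Rowan: 19% × 40% = 7.6%.
Via Palisade → Marlow: 90% × 15% × 60% = 8.1%.
Via Palisade → Rowan → Marlow: 90% × 81% × 50% × 60% = 21.87%.
Via Rowan → Marlow: 19% × 50% × 60% = 5.7%.
Via Marlow: 35% × 60% = 21%.
Total: 29.16% + 7.6% + 8.1% + 21.87% + 5.7% + 21% = 93.43%.

93.43%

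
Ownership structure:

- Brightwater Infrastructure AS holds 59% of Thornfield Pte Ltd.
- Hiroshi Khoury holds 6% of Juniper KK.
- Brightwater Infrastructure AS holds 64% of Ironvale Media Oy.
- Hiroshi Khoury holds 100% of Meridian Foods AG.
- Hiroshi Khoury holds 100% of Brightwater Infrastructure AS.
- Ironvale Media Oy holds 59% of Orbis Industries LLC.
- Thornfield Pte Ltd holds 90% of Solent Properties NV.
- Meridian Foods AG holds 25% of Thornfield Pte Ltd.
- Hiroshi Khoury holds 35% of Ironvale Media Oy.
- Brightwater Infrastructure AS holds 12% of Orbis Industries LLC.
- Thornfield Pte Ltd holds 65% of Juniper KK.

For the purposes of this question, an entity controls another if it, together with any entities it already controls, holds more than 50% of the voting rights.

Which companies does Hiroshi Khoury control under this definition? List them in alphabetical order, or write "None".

Brightwater Infrastructure AS, Ironvale Media Oy, Juniper KK, Meridian Foods AG, Orbis Industries LLC, Solent Properties NV, Thornfield Pte Ltd

Hiroshi holds 100% of Meridian, so Hiroshi controls Meridian.
Hiroshi holds 100% of Brightwater, so Hiroshi controls Brightwater.
Brightwater and Meridian together hold 59% + 25% = 84% of Thornfield, so Hiroshi controls Thornfield.
Hiroshi and Brightwater together hold 35% + 64% = 99% of Ironvale, so Hiroshi controls Ironvale.
Hiroshi and Thornfield together hold 6% + 65% = 71% of Juniper, so Hiroshi controls Juniper.
Thornfield holds 90% of Solent, so Hiroshi controls Solent.
Ironvale and Brightwater together hold 59% + 12% = 71% of Orbis, so Hiroshi controls Orbis.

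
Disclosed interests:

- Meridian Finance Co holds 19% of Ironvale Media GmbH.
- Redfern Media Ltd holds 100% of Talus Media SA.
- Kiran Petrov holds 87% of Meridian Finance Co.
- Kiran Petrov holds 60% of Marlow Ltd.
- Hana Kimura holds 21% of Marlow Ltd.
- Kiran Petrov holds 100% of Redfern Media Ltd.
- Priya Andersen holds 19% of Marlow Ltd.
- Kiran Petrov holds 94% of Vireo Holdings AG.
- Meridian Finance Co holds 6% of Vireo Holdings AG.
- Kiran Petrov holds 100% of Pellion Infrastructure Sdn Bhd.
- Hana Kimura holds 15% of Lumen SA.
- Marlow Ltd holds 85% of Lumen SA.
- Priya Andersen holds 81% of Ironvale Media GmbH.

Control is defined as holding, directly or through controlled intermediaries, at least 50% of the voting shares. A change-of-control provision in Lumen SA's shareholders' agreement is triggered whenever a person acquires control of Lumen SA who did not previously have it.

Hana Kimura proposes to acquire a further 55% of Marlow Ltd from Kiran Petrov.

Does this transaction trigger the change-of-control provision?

Yes

The purchase adds only to Hana's holdings (Kiran's stake shrinks), so Hana is the only person who could newly come to control Lumen.
Hana's largest direct stake is 21% in Marlow, which does not meet the threshold, so Hana controls no company.
In Lumen, Hana's side holds only 15%, not ≥ 50%.
So before the transaction, Hana does not control Lumen.
After the purchase, Hana's direct stake in Marlow rises to 21% + 55% = 76%, and Kiran's stake falls to 5%.
Hana holds 76% of Marlow, so Hana controls Marlow.
Marlow and Hana together hold 85% + 15% = 100% of Lumen, so Hana controls Lumen.
Hana did not control Lumen before and does after, so the clause is triggered.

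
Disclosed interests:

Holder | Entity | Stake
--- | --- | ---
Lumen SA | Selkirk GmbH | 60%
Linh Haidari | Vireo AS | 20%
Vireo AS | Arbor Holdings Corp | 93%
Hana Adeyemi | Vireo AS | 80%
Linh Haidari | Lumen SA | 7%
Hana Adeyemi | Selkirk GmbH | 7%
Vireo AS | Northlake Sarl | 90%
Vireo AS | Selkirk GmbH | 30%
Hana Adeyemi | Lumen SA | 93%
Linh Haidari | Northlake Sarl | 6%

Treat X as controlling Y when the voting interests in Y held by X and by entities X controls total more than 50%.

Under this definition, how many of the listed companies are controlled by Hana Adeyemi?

5

Hana holds 93% of Lumen, so Hana controls Lumen.
Hana holds 80% of Vireo, so Hana controls Vireo.
Lumen and Vireo and Hana together hold 60% + 30% + 7% = 97% of Selkirk, so Hana controls Selkirk.
Vireo holds 90% of Northlake, so Hana controls Northlake.
Vireo holds 93% of Arbor, so Hana controls Arbor.
Hana controls 5 companies.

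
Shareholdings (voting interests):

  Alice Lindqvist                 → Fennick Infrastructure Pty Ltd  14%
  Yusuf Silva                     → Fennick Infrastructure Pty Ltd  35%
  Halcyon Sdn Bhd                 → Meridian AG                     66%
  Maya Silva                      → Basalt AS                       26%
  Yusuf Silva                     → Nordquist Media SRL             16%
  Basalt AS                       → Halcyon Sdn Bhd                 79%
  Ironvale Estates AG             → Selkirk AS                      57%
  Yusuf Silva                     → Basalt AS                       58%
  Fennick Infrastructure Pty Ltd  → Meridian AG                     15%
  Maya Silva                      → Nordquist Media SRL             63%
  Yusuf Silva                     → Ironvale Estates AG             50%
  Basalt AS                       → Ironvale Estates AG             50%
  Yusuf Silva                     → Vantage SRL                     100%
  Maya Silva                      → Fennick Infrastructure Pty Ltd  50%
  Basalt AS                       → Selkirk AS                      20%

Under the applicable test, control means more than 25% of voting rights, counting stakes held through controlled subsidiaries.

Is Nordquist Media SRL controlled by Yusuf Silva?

No

Yusuf holds 58% of Basalt, so Yusuf controls Basalt.
Yusuf holds 35% of Fennick, so Yusuf controls Fennick.
Basalt and Yusuf together hold 50% + 50% = 100% of Ironvale, so Yusuf controls Ironvale.
Yusuf holds 100% of Vantage, so Yusuf controls Vantage.
Basalt holds 79% of Halcyon, so Yusuf controls Halcyon.
Fennick and Halcyon together hold 15% + 66% = 81% of Meridian, so Yusuf controls Meridian.
Ironvale and Basalt together hold 57% + 20% = 77% of Selkirk, so Yusuf controls Selkirk.
In Nordquist, Yusuf's side holds only 16%, not > 25%.
So Yusuf does not control Nordquist.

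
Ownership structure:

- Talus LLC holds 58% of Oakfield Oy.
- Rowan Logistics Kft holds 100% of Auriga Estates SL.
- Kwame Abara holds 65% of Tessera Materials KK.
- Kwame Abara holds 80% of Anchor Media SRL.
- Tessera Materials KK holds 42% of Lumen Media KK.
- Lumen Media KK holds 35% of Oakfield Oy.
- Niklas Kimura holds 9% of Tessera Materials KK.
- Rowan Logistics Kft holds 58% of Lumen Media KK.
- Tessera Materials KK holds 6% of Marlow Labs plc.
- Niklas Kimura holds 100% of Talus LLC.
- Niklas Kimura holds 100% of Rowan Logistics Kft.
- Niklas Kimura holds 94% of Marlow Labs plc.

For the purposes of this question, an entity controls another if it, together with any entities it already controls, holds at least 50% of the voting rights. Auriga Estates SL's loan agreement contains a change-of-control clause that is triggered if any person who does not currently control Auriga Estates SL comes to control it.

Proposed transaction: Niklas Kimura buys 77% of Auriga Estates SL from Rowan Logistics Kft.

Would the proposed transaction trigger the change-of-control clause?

The purchase adds only to Niklas's holdings (Rowan's stake shrinks), so Niklas is the only person who could newly come to control Auriga.
Niklas holds 100% of Rowan, so Niklas controls Rowan.
Rowan holds 100% of Auriga, so Niklas controls Auriga.
So Niklas already controls Auriga before the transaction.
After the purchase, Niklas holds 77% of Auriga directly, and Rowan's stake falls to 23%.
Niklas controlled Auriga already, so this is not a new person acquiring control; every other person's position is unchanged or reduced.
No new person acquires control, so the clause is not triggered.

No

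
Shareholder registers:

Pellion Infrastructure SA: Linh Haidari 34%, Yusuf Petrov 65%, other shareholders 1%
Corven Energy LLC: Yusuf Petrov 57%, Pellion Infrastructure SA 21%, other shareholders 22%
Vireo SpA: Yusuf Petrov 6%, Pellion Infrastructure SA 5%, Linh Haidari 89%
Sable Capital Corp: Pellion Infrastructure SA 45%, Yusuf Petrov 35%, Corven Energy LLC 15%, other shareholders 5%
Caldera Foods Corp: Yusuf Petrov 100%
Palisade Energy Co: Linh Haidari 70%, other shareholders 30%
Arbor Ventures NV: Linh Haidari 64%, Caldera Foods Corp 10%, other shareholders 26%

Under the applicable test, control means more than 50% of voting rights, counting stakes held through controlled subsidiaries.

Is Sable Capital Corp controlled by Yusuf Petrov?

Yes

Yusuf holds 65% of Pellion, so Yusuf controls Pellion.
Yusuf and Pellion together hold 57% + 21% = 78% of Corven, so Yusuf controls Corven.
Pellion and Yusuf and Corven together hold 45% + 35% + 15% = 95% of Sable, so Yusuf controls Sable.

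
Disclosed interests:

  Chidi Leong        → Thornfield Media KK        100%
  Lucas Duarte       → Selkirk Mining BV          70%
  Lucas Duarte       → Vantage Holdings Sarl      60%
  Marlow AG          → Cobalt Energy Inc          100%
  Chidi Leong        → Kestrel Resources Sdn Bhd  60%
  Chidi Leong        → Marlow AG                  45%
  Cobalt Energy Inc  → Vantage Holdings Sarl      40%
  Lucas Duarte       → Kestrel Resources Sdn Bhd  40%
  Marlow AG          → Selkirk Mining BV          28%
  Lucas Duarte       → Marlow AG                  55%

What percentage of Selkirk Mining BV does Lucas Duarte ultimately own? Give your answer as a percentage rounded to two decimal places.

85.40%

Lucas reaches Selkirk along 2 paths.
Direct stake: 70% = 70%.
Via Marlow: 55% × 28% = 15.4%.
Total: 70% + 15.4% = 85.4%.
Rounded: 85.40%.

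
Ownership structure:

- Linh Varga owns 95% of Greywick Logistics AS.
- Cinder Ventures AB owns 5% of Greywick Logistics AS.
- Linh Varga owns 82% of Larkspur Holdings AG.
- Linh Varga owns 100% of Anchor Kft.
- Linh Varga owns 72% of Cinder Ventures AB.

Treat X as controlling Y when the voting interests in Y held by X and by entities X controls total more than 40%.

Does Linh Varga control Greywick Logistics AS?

Linh holds 72% of Cinder, so Linh controls Cinder.
Linh and Cinder together hold 95% + 5% = 100% of Greywick, so Linh controls Greywick.

Yes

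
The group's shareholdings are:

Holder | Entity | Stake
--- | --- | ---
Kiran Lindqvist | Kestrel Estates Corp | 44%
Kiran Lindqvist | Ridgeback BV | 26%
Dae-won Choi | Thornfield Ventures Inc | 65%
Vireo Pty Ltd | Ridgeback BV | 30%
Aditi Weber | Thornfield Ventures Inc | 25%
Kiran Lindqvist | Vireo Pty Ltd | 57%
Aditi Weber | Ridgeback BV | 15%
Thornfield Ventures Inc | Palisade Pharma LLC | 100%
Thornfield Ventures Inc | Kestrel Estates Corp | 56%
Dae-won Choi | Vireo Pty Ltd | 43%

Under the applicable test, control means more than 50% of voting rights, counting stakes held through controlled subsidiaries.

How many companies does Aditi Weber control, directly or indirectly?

0

Aditi's largest direct stake is 25% in Thornfield, which does not meet the threshold.
Aditi controls 0 companies.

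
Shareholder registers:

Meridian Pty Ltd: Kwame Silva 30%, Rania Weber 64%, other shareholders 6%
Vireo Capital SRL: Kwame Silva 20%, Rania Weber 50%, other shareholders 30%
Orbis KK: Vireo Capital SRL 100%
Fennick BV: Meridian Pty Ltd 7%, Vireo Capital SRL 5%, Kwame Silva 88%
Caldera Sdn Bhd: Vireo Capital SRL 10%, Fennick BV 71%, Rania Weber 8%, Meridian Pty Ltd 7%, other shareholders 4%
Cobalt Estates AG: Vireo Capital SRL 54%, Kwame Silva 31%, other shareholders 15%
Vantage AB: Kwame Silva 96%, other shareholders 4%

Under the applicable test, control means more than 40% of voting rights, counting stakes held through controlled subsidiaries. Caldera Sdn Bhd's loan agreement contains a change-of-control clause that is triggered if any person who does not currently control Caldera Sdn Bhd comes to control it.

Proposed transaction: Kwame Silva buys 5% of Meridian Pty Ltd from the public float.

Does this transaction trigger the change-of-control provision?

No

The purchase changes only Kwame's holdings, so Kwame is the only person who could newly come to control Caldera.
Kwame holds 88% of Fennick, so Kwame controls Fennick.
Fennick holds 71% of Caldera, so Kwame controls Caldera.
So Kwame already controls Caldera before the transaction.
After the purchase, Kwame's direct stake in Meridian rises to 30% + 5% = 35%.
Kwame controlled Caldera already, so this is not a new person acquiring control; every other person's position is unchanged or reduced.
No new person acquires control, so the clause is not triggered.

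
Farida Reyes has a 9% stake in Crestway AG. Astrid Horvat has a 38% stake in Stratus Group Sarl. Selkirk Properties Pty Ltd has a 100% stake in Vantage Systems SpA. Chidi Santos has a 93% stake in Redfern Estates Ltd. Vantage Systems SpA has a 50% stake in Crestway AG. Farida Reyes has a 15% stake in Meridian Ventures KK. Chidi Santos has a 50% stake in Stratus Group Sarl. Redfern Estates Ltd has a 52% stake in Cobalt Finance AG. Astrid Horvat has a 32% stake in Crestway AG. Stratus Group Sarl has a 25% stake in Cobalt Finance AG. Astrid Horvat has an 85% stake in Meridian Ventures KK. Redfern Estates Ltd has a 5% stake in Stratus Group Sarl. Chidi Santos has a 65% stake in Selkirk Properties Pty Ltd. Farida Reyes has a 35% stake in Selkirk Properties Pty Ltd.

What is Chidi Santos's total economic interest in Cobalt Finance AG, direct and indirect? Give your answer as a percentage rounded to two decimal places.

62.02%

Chidi reaches Cobalt along 3 paths.
Via Stratus: 50% × 25% = 12.5%.
Via Redfern → Stratus: 93% × 5% × 25% = 1.1625%.
Via Redfern: 93% × 52% = 48.36%.
Total: 12.5% + 1.1625% + 48.36% = 62.0225%.
Rounded: 62.02%.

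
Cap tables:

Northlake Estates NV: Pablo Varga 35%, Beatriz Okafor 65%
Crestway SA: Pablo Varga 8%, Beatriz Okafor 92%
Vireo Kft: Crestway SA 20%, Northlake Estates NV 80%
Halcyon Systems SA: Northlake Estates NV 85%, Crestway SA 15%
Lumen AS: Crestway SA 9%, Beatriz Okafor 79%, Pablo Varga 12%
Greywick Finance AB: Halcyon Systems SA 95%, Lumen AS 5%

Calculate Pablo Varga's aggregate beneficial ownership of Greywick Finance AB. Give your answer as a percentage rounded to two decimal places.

30.04%

Pablo reaches Greywick along 4 paths.
Via Northlake → Halcyon: 35% × 85% × 95% = 28.2625%.
Via Crestway → Halcyon: 8% × 15% × 95% = 1.14%.
Via Crestway → Lumen: 8% × 9% × 5% = 0.036%.
Via Lumen: 12% × 5% = 0.6%.
Total: 28.2625% + 1.14% + 0.036% + 0.6% = 30.0385%.
Rounded: 30.04%.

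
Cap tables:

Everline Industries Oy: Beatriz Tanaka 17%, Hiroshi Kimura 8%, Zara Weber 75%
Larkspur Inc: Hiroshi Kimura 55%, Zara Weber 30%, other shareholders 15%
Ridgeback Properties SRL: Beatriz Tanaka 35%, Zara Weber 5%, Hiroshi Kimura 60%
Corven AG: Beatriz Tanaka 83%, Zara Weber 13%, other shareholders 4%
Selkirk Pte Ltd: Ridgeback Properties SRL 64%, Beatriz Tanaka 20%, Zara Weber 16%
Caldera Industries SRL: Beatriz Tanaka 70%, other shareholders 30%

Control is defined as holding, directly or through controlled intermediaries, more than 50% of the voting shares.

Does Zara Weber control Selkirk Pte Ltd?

No

Zara holds 75% of Everline, so Zara controls Everline.
In Selkirk, Zara's side holds only 16%, not > 50%.
So Zara does not control Selkirk.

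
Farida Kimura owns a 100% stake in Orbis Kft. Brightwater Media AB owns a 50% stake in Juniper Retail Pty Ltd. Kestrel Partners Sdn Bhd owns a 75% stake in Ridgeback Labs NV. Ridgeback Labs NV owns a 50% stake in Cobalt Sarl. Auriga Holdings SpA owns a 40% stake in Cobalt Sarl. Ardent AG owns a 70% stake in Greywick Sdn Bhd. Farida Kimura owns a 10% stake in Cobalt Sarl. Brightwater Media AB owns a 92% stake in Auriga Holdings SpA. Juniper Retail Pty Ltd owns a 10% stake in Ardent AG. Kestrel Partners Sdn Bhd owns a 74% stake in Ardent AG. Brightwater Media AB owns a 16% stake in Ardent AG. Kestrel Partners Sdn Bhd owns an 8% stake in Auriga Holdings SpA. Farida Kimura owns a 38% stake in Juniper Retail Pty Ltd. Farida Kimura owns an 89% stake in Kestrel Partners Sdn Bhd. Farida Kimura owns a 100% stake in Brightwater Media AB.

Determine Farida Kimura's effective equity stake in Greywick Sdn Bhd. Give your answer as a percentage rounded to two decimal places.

63.46%

Farida reaches Greywick along 4 paths.
Via Brightwater → Juniper → Ardent: 100% × 50% × 10% × 70% = 3.5%.
Via Juniper → Ardent: 38% × 10% × 70% = 2.66%.
Via Brightwater → Ardent: 100% × 16% × 70% = 11.2%.
Via Kestrel → Ardent: 89% × 74% × 70% = 46.102%.
Total: 3.5% + 2.66% + 11.2% + 46.102% = 63.462%.
Rounded: 63.46%.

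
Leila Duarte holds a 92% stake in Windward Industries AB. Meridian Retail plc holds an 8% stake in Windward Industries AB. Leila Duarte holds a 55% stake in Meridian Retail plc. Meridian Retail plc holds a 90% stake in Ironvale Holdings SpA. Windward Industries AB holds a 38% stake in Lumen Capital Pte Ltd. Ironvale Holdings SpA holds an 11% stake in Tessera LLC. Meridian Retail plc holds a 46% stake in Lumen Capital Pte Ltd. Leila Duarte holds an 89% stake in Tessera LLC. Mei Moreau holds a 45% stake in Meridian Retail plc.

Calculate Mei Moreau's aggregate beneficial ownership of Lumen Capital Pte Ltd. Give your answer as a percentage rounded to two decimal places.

Mei reaches Lumen along 2 paths.
Via Meridian: 45% × 46% = 20.7%.
Via Meridian → Windward: 45% × 8% × 38% = 1.368%.
Total: 20.7% + 1.368% = 22.068%.
Rounded: 22.07%.

22.07%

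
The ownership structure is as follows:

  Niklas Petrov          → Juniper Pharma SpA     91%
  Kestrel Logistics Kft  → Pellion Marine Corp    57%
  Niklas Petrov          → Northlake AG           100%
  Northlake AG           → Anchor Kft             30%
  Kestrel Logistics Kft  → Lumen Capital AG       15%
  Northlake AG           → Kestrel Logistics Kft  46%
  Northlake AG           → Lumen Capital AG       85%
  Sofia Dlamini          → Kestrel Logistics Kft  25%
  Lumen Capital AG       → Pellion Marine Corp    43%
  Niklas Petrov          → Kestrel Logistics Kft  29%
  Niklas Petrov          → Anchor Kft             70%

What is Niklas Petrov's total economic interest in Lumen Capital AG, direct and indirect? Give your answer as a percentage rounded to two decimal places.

Niklas reaches Lumen along 3 paths.
Via Northlake: 100% × 85% = 85%.
Via Northlake → Kestrel: 100% × 46% × 15% = 6.9%.
Via Kestrel: 29% × 15% = 4.35%.
Total: 85% + 6.9% + 4.35% = 96.25%.

96.25%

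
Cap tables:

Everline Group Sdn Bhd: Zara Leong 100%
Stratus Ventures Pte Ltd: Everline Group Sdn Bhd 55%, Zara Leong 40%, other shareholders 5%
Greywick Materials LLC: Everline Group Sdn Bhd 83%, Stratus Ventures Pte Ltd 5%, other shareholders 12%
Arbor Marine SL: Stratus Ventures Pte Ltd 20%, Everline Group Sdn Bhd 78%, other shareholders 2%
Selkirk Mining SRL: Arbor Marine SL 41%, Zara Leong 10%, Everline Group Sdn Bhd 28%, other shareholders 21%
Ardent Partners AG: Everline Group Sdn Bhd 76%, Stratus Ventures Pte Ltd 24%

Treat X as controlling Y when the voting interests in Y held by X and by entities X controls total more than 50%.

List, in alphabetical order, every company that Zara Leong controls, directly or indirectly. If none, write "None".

Arbor Marine SL, Ardent Partners AG, Everline Group Sdn Bhd, Greywick Materials LLC, Selkirk Mining SRL, Stratus Ventures Pte Ltd

Zara holds 100% of Everline, so Zara controls Everline.
Everline and Zara together hold 55% + 40% = 95% of Stratus, so Zara controls Stratus.
Everline and Stratus together hold 83% + 5% = 88% of Greywick, so Zara controls Greywick.
Stratus and Everline together hold 20% + 78% = 98% of Arbor, so Zara controls Arbor.
Arbor and Zara and Everline together hold 41% + 10% + 28% = 79% of Selkirk, so Zara controls Selkirk.
Everline and Stratus together hold 76% + 24% = 100% of Ardent, so Zara controls Ardent.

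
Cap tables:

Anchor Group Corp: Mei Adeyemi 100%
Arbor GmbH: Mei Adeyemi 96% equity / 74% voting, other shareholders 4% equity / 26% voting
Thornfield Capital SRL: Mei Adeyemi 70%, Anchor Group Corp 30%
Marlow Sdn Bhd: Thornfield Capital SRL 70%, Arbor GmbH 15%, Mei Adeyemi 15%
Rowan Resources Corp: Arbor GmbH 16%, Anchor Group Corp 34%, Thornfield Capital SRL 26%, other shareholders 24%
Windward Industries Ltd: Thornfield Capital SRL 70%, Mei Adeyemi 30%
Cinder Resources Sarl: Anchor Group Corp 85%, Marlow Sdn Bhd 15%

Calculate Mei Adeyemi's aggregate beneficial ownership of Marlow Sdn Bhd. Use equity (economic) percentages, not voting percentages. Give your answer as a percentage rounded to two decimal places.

Mei reaches Marlow along 4 paths.
Via Thornfield: 70% × 70% = 49%.
Via Anchor → Thornfield: 100% × 30% × 70% = 21%.
Via Arbor: 96% × 15% = 14.4%.
Direct stake: 15% = 15%.
Total: 49% + 21% + 14.4% + 15% = 99.4%.
Rounded: 99.40%.

99.40%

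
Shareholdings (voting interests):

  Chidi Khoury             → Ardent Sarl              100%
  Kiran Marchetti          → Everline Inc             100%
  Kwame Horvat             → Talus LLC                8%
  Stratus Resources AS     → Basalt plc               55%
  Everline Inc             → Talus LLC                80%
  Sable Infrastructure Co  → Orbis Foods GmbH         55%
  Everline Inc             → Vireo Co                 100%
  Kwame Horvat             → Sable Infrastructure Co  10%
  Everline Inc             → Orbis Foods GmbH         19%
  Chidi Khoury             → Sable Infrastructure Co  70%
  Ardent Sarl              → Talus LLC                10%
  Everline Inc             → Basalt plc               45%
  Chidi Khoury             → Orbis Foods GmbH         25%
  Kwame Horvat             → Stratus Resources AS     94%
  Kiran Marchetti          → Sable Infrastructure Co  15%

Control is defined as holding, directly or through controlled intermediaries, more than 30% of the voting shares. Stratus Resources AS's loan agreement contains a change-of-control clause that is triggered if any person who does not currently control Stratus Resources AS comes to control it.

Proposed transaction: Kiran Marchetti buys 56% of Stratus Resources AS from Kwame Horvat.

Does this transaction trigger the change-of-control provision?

Yes

The purchase adds only to Kiran's holdings (Kwame's stake shrinks), so Kiran is the only person who could newly come to control Stratus.
Kiran holds 100% of Everline, so Kiran controls Everline.
Everline holds 45% of Basalt, so Kiran controls Basalt.
Everline holds 80% of Talus, so Kiran controls Talus.
Everline holds 100% of Vireo, so Kiran controls Vireo.
Neither Kiran nor any entity Kiran controls holds any voting interest in Stratus.
So before the transaction, Kiran does not control Stratus.
After the purchase, Kiran holds 56% of Stratus directly, and Kwame's stake falls to 38%.
Kiran holds 56% of Stratus, so Kiran controls Stratus.
Kiran did not control Stratus before and does after, so the clause is triggered.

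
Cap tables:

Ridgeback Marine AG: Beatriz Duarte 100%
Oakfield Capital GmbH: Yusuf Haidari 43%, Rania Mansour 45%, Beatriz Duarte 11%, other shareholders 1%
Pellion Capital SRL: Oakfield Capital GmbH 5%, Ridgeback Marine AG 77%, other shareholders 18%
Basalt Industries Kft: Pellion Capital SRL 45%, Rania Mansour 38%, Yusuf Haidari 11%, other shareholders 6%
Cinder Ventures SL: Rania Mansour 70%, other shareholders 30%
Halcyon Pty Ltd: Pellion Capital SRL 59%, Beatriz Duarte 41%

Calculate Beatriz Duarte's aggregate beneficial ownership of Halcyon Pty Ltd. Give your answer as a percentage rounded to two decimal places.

Beatriz reaches Halcyon along 3 paths.
Via Oakfield → Pellion: 11% × 5% × 59% = 0.3245%.
Via Ridgeback → Pellion: 100% × 77% × 59% = 45.43%.
Direct stake: 41% = 41%.
Total: 0.3245% + 45.43% + 41% = 86.7545%.
Rounded: 86.75%.

86.75%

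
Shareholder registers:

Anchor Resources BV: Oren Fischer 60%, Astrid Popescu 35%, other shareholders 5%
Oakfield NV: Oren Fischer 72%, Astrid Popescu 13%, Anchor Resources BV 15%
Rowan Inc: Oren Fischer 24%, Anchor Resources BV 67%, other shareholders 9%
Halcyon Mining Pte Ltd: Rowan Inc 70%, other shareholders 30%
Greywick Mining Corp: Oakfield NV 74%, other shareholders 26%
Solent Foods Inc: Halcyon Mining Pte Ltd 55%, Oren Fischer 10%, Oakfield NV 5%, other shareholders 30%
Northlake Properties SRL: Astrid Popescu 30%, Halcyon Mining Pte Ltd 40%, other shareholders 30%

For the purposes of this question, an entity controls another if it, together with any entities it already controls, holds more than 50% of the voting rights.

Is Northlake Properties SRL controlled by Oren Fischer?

No

Oren holds 60% of Anchor, so Oren controls Anchor.
Oren and Anchor together hold 72% + 15% = 87% of Oakfield, so Oren controls Oakfield.
Oren and Anchor together hold 24% + 67% = 91% of Rowan, so Oren controls Rowan.
Rowan holds 70% of Halcyon, so Oren controls Halcyon.
Oakfield holds 74% of Greywick, so Oren controls Greywick.
Halcyon and Oren and Oakfield together hold 55% + 10% + 5% = 70% of Solent, so Oren controls Solent.
In Northlake, Oren's side holds only 40%, not > 50%.
So Oren does not control Northlake.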